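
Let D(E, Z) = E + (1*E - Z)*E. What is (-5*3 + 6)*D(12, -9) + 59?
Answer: -2317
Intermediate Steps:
D(E, Z) = E + E*(E - Z) (D(E, Z) = E + (E - Z)*E = E + E*(E - Z))
(-5*3 + 6)*D(12, -9) + 59 = (-5*3 + 6)*(12*(1 + 12 - 1*(-9))) + 59 = (-15 + 6)*(12*(1 + 12 + 9)) + 59 = -108*22 + 59 = -9*264 + 59 = -2376 + 59 = -2317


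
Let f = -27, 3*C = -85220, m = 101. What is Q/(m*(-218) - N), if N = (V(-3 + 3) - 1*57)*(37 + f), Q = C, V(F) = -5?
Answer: 42610/32097 ≈ 1.3275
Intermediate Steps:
C = -85220/3 (C = (⅓)*(-85220) = -85220/3 ≈ -28407.)
Q = -85220/3 ≈ -28407.
N = -620 (N = (-5 - 1*57)*(37 - 27) = (-5 - 57)*10 = -62*10 = -620)
Q/(m*(-218) - N) = -85220/(3*(101*(-218) - 1*(-620))) = -85220/(3*(-22018 + 620)) = -85220/3/(-21398) = -85220/3*(-1/21398) = 42610/32097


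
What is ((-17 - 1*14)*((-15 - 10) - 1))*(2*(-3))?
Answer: -4836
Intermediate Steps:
((-17 - 1*14)*((-15 - 10) - 1))*(2*(-3)) = ((-17 - 14)*(-25 - 1))*(-6) = -31*(-26)*(-6) = 806*(-6) = -4836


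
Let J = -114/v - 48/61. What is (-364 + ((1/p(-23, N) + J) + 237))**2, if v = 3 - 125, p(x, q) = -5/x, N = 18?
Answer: 1390320369/93025 ≈ 14946.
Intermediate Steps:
v = -122
J = 9/61 (J = -114/(-122) - 48/61 = -114*(-1/122) - 48*1/61 = 57/61 - 48/61 = 9/61 ≈ 0.14754)
(-364 + ((1/p(-23, N) + J) + 237))**2 = (-364 + ((1/(-5/(-23)) + 9/61) + 237))**2 = (-364 + ((1/(-5*(-1/23)) + 9/61) + 237))**2 = (-364 + ((1/(5/23) + 9/61) + 237))**2 = (-364 + ((23/5 + 9/61) + 237))**2 = (-364 + (1448/305 + 237))**2 = (-364 + 73733/305)**2 = (-37287/305)**2 = 1390320369/93025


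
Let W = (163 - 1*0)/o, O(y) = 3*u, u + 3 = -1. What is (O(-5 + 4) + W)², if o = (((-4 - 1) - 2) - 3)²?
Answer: 1075369/10000 ≈ 107.54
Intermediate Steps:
u = -4 (u = -3 - 1 = -4)
o = 100 (o = ((-5 - 2) - 3)² = (-7 - 3)² = (-10)² = 100)
O(y) = -12 (O(y) = 3*(-4) = -12)
W = 163/100 (W = (163 - 1*0)/100 = (163 + 0)*(1/100) = 163*(1/100) = 163/100 ≈ 1.6300)
(O(-5 + 4) + W)² = (-12 + 163/100)² = (-1037/100)² = 1075369/10000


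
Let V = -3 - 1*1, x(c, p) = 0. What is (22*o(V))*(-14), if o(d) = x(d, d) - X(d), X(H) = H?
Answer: -1232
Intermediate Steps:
V = -4 (V = -3 - 1 = -4)
o(d) = -d (o(d) = 0 - d = -d)
(22*o(V))*(-14) = (22*(-1*(-4)))*(-14) = (22*4)*(-14) = 88*(-14) = -1232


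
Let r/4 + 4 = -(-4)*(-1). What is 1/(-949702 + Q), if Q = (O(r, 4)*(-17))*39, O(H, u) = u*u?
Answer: -1/960310 ≈ -1.0413e-6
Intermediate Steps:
r = -32 (r = -16 + 4*(-(-4)*(-1)) = -16 + 4*(-4*1) = -16 + 4*(-4) = -16 - 16 = -32)
O(H, u) = u²
Q = -10608 (Q = (4²*(-17))*39 = (16*(-17))*39 = -272*39 = -10608)
1/(-949702 + Q) = 1/(-949702 - 10608) = 1/(-960310) = -1/960310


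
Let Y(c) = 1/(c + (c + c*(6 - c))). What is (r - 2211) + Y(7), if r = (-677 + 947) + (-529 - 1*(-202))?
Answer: -15875/7 ≈ -2267.9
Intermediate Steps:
r = -57 (r = 270 + (-529 + 202) = 270 - 327 = -57)
Y(c) = 1/(2*c + c*(6 - c))
(r - 2211) + Y(7) = (-57 - 2211) - 1/(7*(-8 + 7)) = -2268 - 1*⅐/(-1) = -2268 - 1*⅐*(-1) = -2268 + ⅐ = -15875/7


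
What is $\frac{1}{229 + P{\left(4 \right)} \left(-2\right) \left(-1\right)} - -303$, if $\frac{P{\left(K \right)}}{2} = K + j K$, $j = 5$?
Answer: $\frac{98476}{325} \approx 303.0$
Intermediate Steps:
$P{\left(K \right)} = 12 K$ ($P{\left(K \right)} = 2 \left(K + 5 K\right) = 2 \cdot 6 K = 12 K$)
$\frac{1}{229 + P{\left(4 \right)} \left(-2\right) \left(-1\right)} - -303 = \frac{1}{229 + 12 \cdot 4 \left(-2\right) \left(-1\right)} - -303 = \frac{1}{229 + 48 \left(-2\right) \left(-1\right)} + 303 = \frac{1}{229 - -96} + 303 = \frac{1}{229 + 96} + 303 = \frac{1}{325} + 303 = \frac{98476}{325}$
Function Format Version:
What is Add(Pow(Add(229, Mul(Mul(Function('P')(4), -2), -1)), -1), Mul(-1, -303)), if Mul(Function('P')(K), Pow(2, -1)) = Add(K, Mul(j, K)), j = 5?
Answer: Rational(98476, 325) ≈ 303.00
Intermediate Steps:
Function('P')(K) = Mul(12, K) (Function('P')(K) = Mul(2, Add(K, Mul(5, K))) = Mul(2, Mul(6, K)) = Mul(12, K))
Add(Pow(Add(229, Mul(Mul(Function('P')(4), -2), -1)), -1), Mul(-1, -303)) = Add(Pow(Add(229, Mul(Mul(Mul(12, 4), -2), -1)), -1), Mul(-1, -303)) = Add(Pow(Add(229, Mul(Mul(48, -2), -1)), -1), 303) = Add(Pow(Add(229, Mul(-96, -1)), -1), 303) = Add(Pow(Add(229, 96), -1), 303) = Add(Pow(325, -1), 303) = Add(Rational(1, 325), 303) = Rational(98476, 325)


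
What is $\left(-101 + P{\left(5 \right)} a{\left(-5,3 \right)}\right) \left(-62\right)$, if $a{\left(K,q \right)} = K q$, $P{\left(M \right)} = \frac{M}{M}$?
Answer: $7192$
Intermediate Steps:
$P{\left(M \right)} = 1$
$\left(-101 + P{\left(5 \right)} a{\left(-5,3 \right)}\right) \left(-62\right) = \left(-101 + 1 \left(\left(-5\right) 3\right)\right) \left(-62\right) = \left(-101 + 1 \left(-15\right)\right) \left(-62\right) = \left(-101 - 15\right) \left(-62\right) = \left(-116\right) \left(-62\right) = 7192$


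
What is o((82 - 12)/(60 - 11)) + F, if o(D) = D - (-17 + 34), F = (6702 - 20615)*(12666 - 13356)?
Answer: 67199681/7 ≈ 9.6000e+6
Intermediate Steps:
F = 9599970 (F = -13913*(-690) = 9599970)
o(D) = -17 + D (o(D) = D - 1*17 = D - 17 = -17 + D)
o((82 - 12)/(60 - 11)) + F = (-17 + (82 - 12)/(60 - 11)) + 9599970 = (-17 + 70/49) + 9599970 = (-17 + 70*(1/49)) + 9599970 = (-17 + 10/7) + 9599970 = -109/7 + 9599970 = 67199681/7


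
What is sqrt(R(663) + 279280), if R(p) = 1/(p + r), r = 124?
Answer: sqrt(172977375107)/787 ≈ 528.47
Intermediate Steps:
R(p) = 1/(124 + p) (R(p) = 1/(p + 124) = 1/(124 + p))
sqrt(R(663) + 279280) = sqrt(1/(124 + 663) + 279280) = sqrt(1/787 + 279280) = sqrt(219793361/787) = sqrt(172977375107)/787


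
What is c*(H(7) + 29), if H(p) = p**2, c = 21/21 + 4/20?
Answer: 468/5 ≈ 93.600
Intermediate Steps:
c = 6/5 (c = 21*(1/21) + 4*(1/20) = 1 + 1/5 = 6/5 ≈ 1.2000)
c*(H(7) + 29) = 6*(7**2 + 29)/5 = 6*(49 + 29)/5 = (6/5)*78 = 468/5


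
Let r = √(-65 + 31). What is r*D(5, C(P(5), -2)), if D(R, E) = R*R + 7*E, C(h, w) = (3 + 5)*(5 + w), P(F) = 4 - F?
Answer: 193*I*√34 ≈ 1125.4*I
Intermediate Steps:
C(h, w) = 40 + 8*w (C(h, w) = 8*(5 + w) = 40 + 8*w)
D(R, E) = R² + 7*E
r = I*√34 (r = √(-34) = I*√34 ≈ 5.8309*I)
r*D(5, C(P(5), -2)) = (I*√34)*(5² + 7*(40 + 8*(-2))) = (I*√34)*(25 + 7*(40 - 16)) = (I*√34)*(25 + 7*24) = (I*√34)*(25 + 168) = (I*√34)*193 = 193*I*√34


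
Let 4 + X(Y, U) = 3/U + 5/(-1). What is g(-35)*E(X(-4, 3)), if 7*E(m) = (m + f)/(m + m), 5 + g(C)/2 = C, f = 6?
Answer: -10/7 ≈ -1.4286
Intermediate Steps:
g(C) = -10 + 2*C
X(Y, U) = -9 + 3/U (X(Y, U) = -4 + (3/U + 5/(-1)) = -4 + (3/U + 5*(-1)) = -4 + (3/U - 5) = -4 + (-5 + 3/U) = -9 + 3/U)
E(m) = (6 + m)/(14*m) (E(m) = ((m + 6)/(m + m))/7 = ((6 + m)/((2*m)))/7 = ((6 + m)*(1/(2*m)))/7 = ((6 + m)/(2*m))/7 = (6 + m)/(14*m))
g(-35)*E(X(-4, 3)) = (-10 + 2*(-35))*((6 + (-9 + 3/3))/(14*(-9 + 3/3))) = (-10 - 70)*((6 + (-9 + 3*(1/3)))/(14*(-9 + 3*(1/3)))) = -40*(6 + (-9 + 1))/(7*(-9 + 1)) = -40*(6 - 8)/(7*(-8)) = -40*(-1)*(-2)/(7*8) = -80*1/56 = -10/7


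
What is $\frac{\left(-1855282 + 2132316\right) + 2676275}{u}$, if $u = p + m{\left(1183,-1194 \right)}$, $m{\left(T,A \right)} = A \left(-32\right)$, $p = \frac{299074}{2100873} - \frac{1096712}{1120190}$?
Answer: $\frac{3475124627782101915}{44957928275357722} \approx 77.297$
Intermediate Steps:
$p = - \frac{984516462758}{1176688462935}$ ($p = 299074 \cdot \frac{1}{2100873} - \frac{548356}{560095} = \frac{299074}{2100873} - \frac{548356}{560095} = - \frac{984516462758}{1176688462935} \approx -0.83668$)
$m{\left(T,A \right)} = - 32 A$
$u = \frac{44957928275357722}{1176688462935}$ ($u = - \frac{984516462758}{1176688462935} - -38208 = - \frac{984516462758}{1176688462935} + 38208 = \frac{44957928275357722}{1176688462935} \approx 38207.0$)
$\frac{\left(-1855282 + 2132316\right) + 2676275}{u} = \frac{\left(-1855282 + 2132316\right) + 2676275}{\frac{44957928275357722}{1176688462935}} = \left(277034 + 2676275\right) \frac{1176688462935}{44957928275357722} = 2953309 \cdot \frac{1176688462935}{44957928275357722} = \frac{3475124627782101915}{44957928275357722}$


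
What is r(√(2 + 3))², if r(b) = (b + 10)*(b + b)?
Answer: 2100 + 400*√5 ≈ 2994.4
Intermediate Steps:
r(b) = 2*b*(10 + b) (r(b) = (10 + b)*(2*b) = 2*b*(10 + b))
r(√(2 + 3))² = (2*√(2 + 3)*(10 + √(2 + 3)))² = (2*√5*(10 + √5))² = 20*(10 + √5)²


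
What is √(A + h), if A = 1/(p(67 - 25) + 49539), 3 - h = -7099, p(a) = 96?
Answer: √1944080357065/16545 ≈ 84.273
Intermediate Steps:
h = 7102 (h = 3 - 1*(-7099) = 3 + 7099 = 7102)
A = 1/49635 (A = 1/(96 + 49539) = 1/49635 ≈ 2.0147e-5)
√(A + h) = √(1/49635 + 7102) = √(352507771/49635) = √1944080357065/16545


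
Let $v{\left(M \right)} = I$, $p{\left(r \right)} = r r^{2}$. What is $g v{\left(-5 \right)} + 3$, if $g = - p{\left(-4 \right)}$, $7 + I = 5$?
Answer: $-125$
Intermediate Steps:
$p{\left(r \right)} = r^{3}$
$I = -2$ ($I = -7 + 5 = -2$)
$v{\left(M \right)} = -2$
$g = 64$ ($g = - \left(-4\right)^{3} = \left(-1\right) \left(-64\right) = 64$)
$g v{\left(-5 \right)} + 3 = 64 \left(-2\right) + 3 = -128 + 3 = -125$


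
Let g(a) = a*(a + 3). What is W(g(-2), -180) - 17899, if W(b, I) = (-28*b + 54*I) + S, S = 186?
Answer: -27377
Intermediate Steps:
g(a) = a*(3 + a)
W(b, I) = 186 - 28*b + 54*I (W(b, I) = (-28*b + 54*I) + 186 = 186 - 28*b + 54*I)
W(g(-2), -180) - 17899 = (186 - (-56)*(3 - 2) + 54*(-180)) - 17899 = (186 - (-56) - 9720) - 17899 = (186 - 28*(-2) - 9720) - 17899 = (186 + 56 - 9720) - 17899 = -9478 - 17899 = -27377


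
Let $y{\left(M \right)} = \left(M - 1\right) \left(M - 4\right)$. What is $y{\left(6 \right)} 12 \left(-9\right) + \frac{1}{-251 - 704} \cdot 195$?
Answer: $- \frac{206319}{191} \approx -1080.2$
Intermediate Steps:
$y{\left(M \right)} = \left(-1 + M\right) \left(-4 + M\right)$
$y{\left(6 \right)} 12 \left(-9\right) + \frac{1}{-251 - 704} \cdot 195 = \left(4 + 6^{2} - 30\right) 12 \left(-9\right) + \frac{1}{-251 - 704} \cdot 195 = \left(4 + 36 - 30\right) 12 \left(-9\right) + \frac{1}{-955} \cdot 195 = 10 \cdot 12 \left(-9\right) - \frac{39}{191} = 120 \left(-9\right) - \frac{39}{191} = -1080 - \frac{39}{191} = - \frac{206319}{191}$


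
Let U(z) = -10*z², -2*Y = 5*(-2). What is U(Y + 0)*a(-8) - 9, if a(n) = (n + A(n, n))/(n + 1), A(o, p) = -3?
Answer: -2813/7 ≈ -401.86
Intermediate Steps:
Y = 5 (Y = -5*(-2)/2 = -½*(-10) = 5)
a(n) = (-3 + n)/(1 + n) (a(n) = (n - 3)/(n + 1) = (-3 + n)/(1 + n))
U(Y + 0)*a(-8) - 9 = (-10*(5 + 0)²)*((-3 - 8)/(1 - 8)) - 9 = (-10*5²)*(-11/(-7)) - 9 = (-10*25)*(-⅐*(-11)) - 9 = -250*11/7 - 9 = -2750/7 - 9 = -2813/7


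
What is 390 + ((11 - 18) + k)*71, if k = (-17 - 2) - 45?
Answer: -4651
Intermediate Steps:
k = -64 (k = -19 - 45 = -64)
390 + ((11 - 18) + k)*71 = 390 + ((11 - 18) - 64)*71 = 390 + (-7 - 64)*71 = 390 - 71*71 = 390 - 5041 = -4651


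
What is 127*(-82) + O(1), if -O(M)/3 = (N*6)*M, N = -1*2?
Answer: -10378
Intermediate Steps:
N = -2
O(M) = 36*M (O(M) = -3*(-2*6)*M = -(-36)*M = 36*M)
127*(-82) + O(1) = 127*(-82) + 36*1 = -10414 + 36 = -10378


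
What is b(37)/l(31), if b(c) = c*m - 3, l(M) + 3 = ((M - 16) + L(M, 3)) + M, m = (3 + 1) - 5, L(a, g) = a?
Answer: -20/37 ≈ -0.54054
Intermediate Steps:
m = -1 (m = 4 - 5 = -1)
l(M) = -19 + 3*M (l(M) = -3 + (((M - 16) + M) + M) = -3 + (((-16 + M) + M) + M) = -3 + ((-16 + 2*M) + M) = -3 + (-16 + 3*M) = -19 + 3*M)
b(c) = -3 - c (b(c) = c*(-1) - 3 = -c - 3 = -3 - c)
b(37)/l(31) = (-3 - 1*37)/(-19 + 3*31) = (-3 - 37)/(-19 + 93) = -40/74 = -40*1/74 = -20/37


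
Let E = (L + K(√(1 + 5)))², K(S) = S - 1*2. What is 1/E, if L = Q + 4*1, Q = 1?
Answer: (3 + √6)⁻² ≈ 0.033674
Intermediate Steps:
K(S) = -2 + S (K(S) = S - 2 = -2 + S)
L = 5 (L = 1 + 4*1 = 1 + 4 = 5)
E = (3 + √6)² (E = (5 + (-2 + √(1 + 5)))² = (5 + (-2 + √6))² = (3 + √6)² ≈ 29.697)
1/E = 1/((3 + √6)²) = (3 + √6)⁻²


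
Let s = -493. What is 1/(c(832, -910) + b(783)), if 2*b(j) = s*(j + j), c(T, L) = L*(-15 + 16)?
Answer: -1/386929 ≈ -2.5845e-6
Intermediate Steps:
c(T, L) = L (c(T, L) = L*1 = L)
b(j) = -493*j (b(j) = (-493*(j + j))/2 = (-986*j)/2 = -493*j)
1/(c(832, -910) + b(783)) = 1/(-910 - 493*783) = 1/(-910 - 386019) = 1/(-386929) = -1/386929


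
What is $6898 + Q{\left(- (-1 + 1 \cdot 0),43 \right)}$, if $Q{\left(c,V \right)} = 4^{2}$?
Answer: $6914$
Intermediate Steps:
$Q{\left(c,V \right)} = 16$
$6898 + Q{\left(- (-1 + 1 \cdot 0),43 \right)} = 6898 + 16 = 6914$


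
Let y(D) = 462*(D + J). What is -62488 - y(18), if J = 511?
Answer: -306886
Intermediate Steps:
y(D) = 236082 + 462*D (y(D) = 462*(D + 511) = 462*(511 + D) = 236082 + 462*D)
-62488 - y(18) = -62488 - (236082 + 462*18) = -62488 - (236082 + 8316) = -62488 - 1*244398 = -62488 - 244398 = -306886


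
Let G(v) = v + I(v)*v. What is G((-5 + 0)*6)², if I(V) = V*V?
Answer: 730620900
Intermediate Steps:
I(V) = V²
G(v) = v + v³ (G(v) = v + v²*v = v + v³)
G((-5 + 0)*6)² = ((-5 + 0)*6 + ((-5 + 0)*6)³)² = (-5*6 + (-5*6)³)² = (-30 + (-30)³)² = (-30 - 27000)² = (-27030)² = 730620900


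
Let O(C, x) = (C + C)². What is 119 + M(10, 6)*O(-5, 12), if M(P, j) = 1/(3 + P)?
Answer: 1647/13 ≈ 126.69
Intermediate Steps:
O(C, x) = 4*C² (O(C, x) = (2*C)² = 4*C²)
119 + M(10, 6)*O(-5, 12) = 119 + (4*(-5)²)/(3 + 10) = 119 + (4*25)/13 = 119 + (1/13)*100 = 119 + 100/13 = 1647/13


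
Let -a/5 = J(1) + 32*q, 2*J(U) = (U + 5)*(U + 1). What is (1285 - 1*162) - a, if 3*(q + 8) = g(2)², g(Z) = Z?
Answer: 259/3 ≈ 86.333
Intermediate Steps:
q = -20/3 (q = -8 + (⅓)*2² = -8 + (⅓)*4 = -8 + 4/3 = -20/3 ≈ -6.6667)
J(U) = (1 + U)*(5 + U)/2 (J(U) = ((U + 5)*(U + 1))/2 = ((5 + U)*(1 + U))/2 = ((1 + U)*(5 + U))/2 = (1 + U)*(5 + U)/2)
a = 3110/3 (a = -5*((5/2 + (½)*1² + 3*1) + 32*(-20/3)) = -5*((5/2 + (½)*1 + 3) - 640/3) = -5*((5/2 + ½ + 3) - 640/3) = -5*(6 - 640/3) = -5*(-622/3) = 3110/3 ≈ 1036.7)
(1285 - 1*162) - a = (1285 - 1*162) - 1*3110/3 = (1285 - 162) - 3110/3 = 1123 - 3110/3 = 259/3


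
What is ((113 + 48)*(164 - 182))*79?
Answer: -228942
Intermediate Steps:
((113 + 48)*(164 - 182))*79 = (161*(-18))*79 = -2898*79 = -228942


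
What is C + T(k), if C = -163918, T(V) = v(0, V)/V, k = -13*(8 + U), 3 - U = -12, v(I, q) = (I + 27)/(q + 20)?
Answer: -1519355939/9269 ≈ -1.6392e+5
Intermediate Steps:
v(I, q) = (27 + I)/(20 + q)
U = 15 (U = 3 - 1*(-12) = 3 + 12 = 15)
k = -299 (k = -13*(8 + 15) = -13*23 = -299)
T(V) = 27/(V*(20 + V)) (T(V) = ((27 + 0)/(20 + V))/V = (27/(20 + V))/V = 27/(V*(20 + V)))
C + T(k) = -163918 + 27/(-299*(20 - 299)) = -163918 + 27*(-1/299)/(-279) = -163918 + 27*(-1/299)*(-1/279) = -163918 + 3/9269 = -1519355939/9269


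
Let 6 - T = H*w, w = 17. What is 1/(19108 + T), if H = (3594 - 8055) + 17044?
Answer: -1/194797 ≈ -5.1336e-6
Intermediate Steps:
H = 12583 (H = -4461 + 17044 = 12583)
T = -213905 (T = 6 - 12583*17 = 6 - 1*213911 = 6 - 213911 = -213905)
1/(19108 + T) = 1/(19108 - 213905) = 1/(-194797) = -1/194797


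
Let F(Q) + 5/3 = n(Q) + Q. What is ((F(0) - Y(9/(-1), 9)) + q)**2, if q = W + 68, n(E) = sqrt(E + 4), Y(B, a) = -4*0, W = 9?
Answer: 53824/9 ≈ 5980.4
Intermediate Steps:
Y(B, a) = 0
n(E) = sqrt(4 + E)
q = 77 (q = 9 + 68 = 77)
F(Q) = -5/3 + Q + sqrt(4 + Q) (F(Q) = -5/3 + (sqrt(4 + Q) + Q) = -5/3 + (Q + sqrt(4 + Q)) = -5/3 + Q + sqrt(4 + Q))
((F(0) - Y(9/(-1), 9)) + q)**2 = (((-5/3 + 0 + sqrt(4 + 0)) - 1*0) + 77)**2 = (((-5/3 + 0 + sqrt(4)) + 0) + 77)**2 = (((-5/3 + 0 + 2) + 0) + 77)**2 = ((1/3 + 0) + 77)**2 = (1/3 + 77)**2 = (232/3)**2 = 53824/9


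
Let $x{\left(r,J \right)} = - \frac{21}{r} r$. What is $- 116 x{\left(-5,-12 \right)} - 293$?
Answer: $2143$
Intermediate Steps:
$x{\left(r,J \right)} = -21$
$- 116 x{\left(-5,-12 \right)} - 293 = \left(-116\right) \left(-21\right) - 293 = 2436 - 293 = 2143$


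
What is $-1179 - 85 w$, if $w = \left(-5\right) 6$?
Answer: $1371$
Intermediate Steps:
$w = -30$
$-1179 - 85 w = -1179 - 85 \left(-30\right) = -1179 - -2550 = -1179 + 2550 = 1371$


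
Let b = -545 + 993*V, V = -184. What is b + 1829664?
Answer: 1646407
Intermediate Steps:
b = -183257 (b = -545 + 993*(-184) = -545 - 182712 = -183257)
b + 1829664 = -183257 + 1829664 = 1646407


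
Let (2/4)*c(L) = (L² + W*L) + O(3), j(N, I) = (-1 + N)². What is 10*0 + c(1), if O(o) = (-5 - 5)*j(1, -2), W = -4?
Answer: -6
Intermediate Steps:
O(o) = 0 (O(o) = (-5 - 5)*(-1 + 1)² = -10*0² = -10*0 = 0)
c(L) = -8*L + 2*L² (c(L) = 2*((L² - 4*L) + 0) = 2*(L² - 4*L) = -8*L + 2*L²)
10*0 + c(1) = 10*0 + 2*1*(-4 + 1) = 0 + 2*1*(-3) = 0 - 6 = -6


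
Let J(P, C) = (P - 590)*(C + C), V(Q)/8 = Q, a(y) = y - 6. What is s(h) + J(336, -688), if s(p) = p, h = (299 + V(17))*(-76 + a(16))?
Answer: 320794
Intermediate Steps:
a(y) = -6 + y
V(Q) = 8*Q
J(P, C) = 2*C*(-590 + P) (J(P, C) = (-590 + P)*(2*C) = 2*C*(-590 + P))
h = -28710 (h = (299 + 8*17)*(-76 + (-6 + 16)) = (299 + 136)*(-76 + 10) = 435*(-66) = -28710)
s(h) + J(336, -688) = -28710 + 2*(-688)*(-590 + 336) = -28710 + 2*(-688)*(-254) = -28710 + 349504 = 320794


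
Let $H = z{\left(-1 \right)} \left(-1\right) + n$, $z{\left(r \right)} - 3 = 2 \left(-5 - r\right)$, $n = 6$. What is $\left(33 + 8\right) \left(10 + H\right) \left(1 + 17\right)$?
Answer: $15498$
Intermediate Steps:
$z{\left(r \right)} = -7 - 2 r$ ($z{\left(r \right)} = 3 + 2 \left(-5 - r\right) = 3 - \left(10 + 2 r\right) = -7 - 2 r$)
$H = 11$ ($H = \left(-7 - -2\right) \left(-1\right) + 6 = \left(-7 + 2\right) \left(-1\right) + 6 = \left(-5\right) \left(-1\right) + 6 = 5 + 6 = 11$)
$\left(33 + 8\right) \left(10 + H\right) \left(1 + 17\right) = \left(33 + 8\right) \left(10 + 11\right) \left(1 + 17\right) = 41 \cdot 21 \cdot 18 = 41 \cdot 378 = 15498$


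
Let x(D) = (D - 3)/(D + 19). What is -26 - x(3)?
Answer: -26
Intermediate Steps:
x(D) = (-3 + D)/(19 + D)
-26 - x(3) = -26 - (-3 + 3)/(19 + 3) = -26 - 0/22 = -26 - 1*0 = -26 + 0 = -26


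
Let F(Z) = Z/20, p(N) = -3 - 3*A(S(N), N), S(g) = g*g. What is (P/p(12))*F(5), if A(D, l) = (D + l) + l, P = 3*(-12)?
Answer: 3/169 ≈ 0.017751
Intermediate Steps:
P = -36
S(g) = g**2
A(D, l) = D + 2*l
p(N) = -3 - 6*N - 3*N**2 (p(N) = -3 - 3*(N**2 + 2*N) = -3 + (-6*N - 3*N**2) = -3 - 6*N - 3*N**2)
F(Z) = Z/20 (F(Z) = Z*(1/20) = Z/20)
(P/p(12))*F(5) = (-36/(-3 - 6*12 - 3*12**2))*((1/20)*5) = -36/(-3 - 72 - 3*144)*(1/4) = -36/(-3 - 72 - 432)*(1/4) = -36/(-507)*(1/4) = -36*(-1/507)*(1/4) = (12/169)*(1/4) = 3/169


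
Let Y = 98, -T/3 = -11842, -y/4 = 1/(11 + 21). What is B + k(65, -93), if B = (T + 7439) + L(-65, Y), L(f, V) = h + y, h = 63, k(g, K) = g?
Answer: 344743/8 ≈ 43093.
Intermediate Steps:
y = -⅛ (y = -4/(11 + 21) = -4/32 = -4*1/32 = -⅛ ≈ -0.12500)
T = 35526 (T = -3*(-11842) = 35526)
L(f, V) = 503/8 (L(f, V) = 63 - ⅛ = 503/8)
B = 344223/8 (B = (35526 + 7439) + 503/8 = 42965 + 503/8 = 344223/8 ≈ 43028.)
B + k(65, -93) = 344223/8 + 65 = 344743/8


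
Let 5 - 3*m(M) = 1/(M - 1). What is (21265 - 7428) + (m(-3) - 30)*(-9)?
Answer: 56365/4 ≈ 14091.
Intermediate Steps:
m(M) = 5/3 - 1/(3*(-1 + M)) (m(M) = 5/3 - 1/(3*(M - 1)) = 5/3 - 1/(3*(-1 + M)))
(21265 - 7428) + (m(-3) - 30)*(-9) = (21265 - 7428) + ((-6 + 5*(-3))/(3*(-1 - 3)) - 30)*(-9) = 13837 + ((⅓)*(-6 - 15)/(-4) - 30)*(-9) = 13837 + ((⅓)*(-¼)*(-21) - 30)*(-9) = 13837 + (7/4 - 30)*(-9) = 13837 - 113/4*(-9) = 13837 + 1017/4 = 56365/4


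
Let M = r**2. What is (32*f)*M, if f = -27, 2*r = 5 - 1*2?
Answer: -1944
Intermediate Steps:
r = 3/2 (r = (5 - 1*2)/2 = (5 - 2)/2 = (1/2)*3 = 3/2 ≈ 1.5000)
M = 9/4 (M = (3/2)**2 = 9/4 ≈ 2.2500)
(32*f)*M = (32*(-27))*(9/4) = -864*9/4 = -1944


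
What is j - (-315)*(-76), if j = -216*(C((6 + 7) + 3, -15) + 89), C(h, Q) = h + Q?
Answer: -43380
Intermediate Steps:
C(h, Q) = Q + h
j = -19440 (j = -216*((-15 + ((6 + 7) + 3)) + 89) = -216*((-15 + (13 + 3)) + 89) = -216*((-15 + 16) + 89) = -216*(1 + 89) = -216*90 = -19440)
j - (-315)*(-76) = -19440 - (-315)*(-76) = -19440 - 1*23940 = -19440 - 23940 = -43380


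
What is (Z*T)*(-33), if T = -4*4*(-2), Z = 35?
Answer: -36960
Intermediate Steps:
T = 32 (T = -16*(-2) = 32)
(Z*T)*(-33) = (35*32)*(-33) = 1120*(-33) = -36960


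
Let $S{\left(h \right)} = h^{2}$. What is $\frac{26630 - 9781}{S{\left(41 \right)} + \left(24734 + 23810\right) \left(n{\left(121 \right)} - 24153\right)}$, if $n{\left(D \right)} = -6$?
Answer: $- \frac{16849}{1172772815} \approx -1.4367 \cdot 10^{-5}$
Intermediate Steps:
$\frac{26630 - 9781}{S{\left(41 \right)} + \left(24734 + 23810\right) \left(n{\left(121 \right)} - 24153\right)} = \frac{26630 - 9781}{41^{2} + \left(24734 + 23810\right) \left(-6 - 24153\right)} = \frac{16849}{1681 + 48544 \left(-24159\right)} = \frac{16849}{1681 - 1172774496} = \frac{16849}{-1172772815} = 16849 \left(- \frac{1}{1172772815}\right) = - \frac{16849}{1172772815}$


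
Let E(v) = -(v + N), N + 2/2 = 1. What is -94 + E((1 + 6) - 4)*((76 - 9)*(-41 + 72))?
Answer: -6325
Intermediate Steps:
N = 0 (N = -1 + 1 = 0)
E(v) = -v (E(v) = -(v + 0) = -v)
-94 + E((1 + 6) - 4)*((76 - 9)*(-41 + 72)) = -94 + (-((1 + 6) - 4))*((76 - 9)*(-41 + 72)) = -94 + (-(7 - 4))*(67*31) = -94 - 1*3*2077 = -94 - 3*2077 = -94 - 6231 = -6325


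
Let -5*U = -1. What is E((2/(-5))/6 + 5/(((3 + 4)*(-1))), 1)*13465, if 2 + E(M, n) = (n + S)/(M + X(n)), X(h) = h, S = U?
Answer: 1077200/23 ≈ 46835.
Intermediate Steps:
U = ⅕ (U = -⅕*(-1) = ⅕ ≈ 0.20000)
S = ⅕ ≈ 0.20000
E(M, n) = -2 + (⅕ + n)/(M + n) (E(M, n) = -2 + (n + ⅕)/(M + n) = -2 + (⅕ + n)/(M + n))
E((2/(-5))/6 + 5/(((3 + 4)*(-1))), 1)*13465 = ((⅕ - 1*1 - 2*((2/(-5))/6 + 5/(((3 + 4)*(-1)))))/(((2/(-5))/6 + 5/(((3 + 4)*(-1)))) + 1))*13465 = ((⅕ - 1 - 2*((2*(-⅕))*(⅙) + 5/((7*(-1)))))/(((2*(-⅕))*(⅙) + 5/((7*(-1)))) + 1))*13465 = ((⅕ - 1 - 2*(-⅖*⅙ + 5/(-7)))/((-⅖*⅙ + 5/(-7)) + 1))*13465 = ((⅕ - 1 - 2*(-1/15 + 5*(-⅐)))/((-1/15 + 5*(-⅐)) + 1))*13465 = ((⅕ - 1 - 2*(-1/15 - 5/7))/((-1/15 - 5/7) + 1))*13465 = ((⅕ - 1 - 2*(-82/105))/(-82/105 + 1))*13465 = ((⅕ - 1 + 164/105)/(23/105))*13465 = ((105/23)*(16/21))*13465 = (80/23)*13465 = 1077200/23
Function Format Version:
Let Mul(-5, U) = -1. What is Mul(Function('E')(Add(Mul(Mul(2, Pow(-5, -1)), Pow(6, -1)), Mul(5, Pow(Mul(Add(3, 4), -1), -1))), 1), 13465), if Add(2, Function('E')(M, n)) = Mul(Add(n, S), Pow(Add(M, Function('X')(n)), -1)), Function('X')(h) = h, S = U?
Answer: Rational(1077200, 23) ≈ 46835.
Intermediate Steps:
U = Rational(1, 5) (U = Mul(Rational(-1, 5), -1) = Rational(1, 5) ≈ 0.20000)
S = Rational(1, 5) ≈ 0.20000
Function('E')(M, n) = Add(-2, Mul(Pow(Add(M, n), -1), Add(Rational(1, 5), n))) (Function('E')(M, n) = Add(-2, Mul(Add(n, Rational(1, 5)), Pow(Add(M, n), -1))) = Add(-2, Mul(Add(Rational(1, 5), n), Pow(Add(M, n), -1))) = Add(-2, Mul(Pow(Add(M, n), -1), Add(Rational(1, 5), n))))
Mul(Function('E')(Add(Mul(Mul(2, Pow(-5, -1)), Pow(6, -1)), Mul(5, Pow(Mul(Add(3, 4), -1), -1))), 1), 13465) = Mul(Mul(Pow(Add(Add(Mul(Mul(2, Pow(-5, -1)), Pow(6, -1)), Mul(5, Pow(Mul(Add(3, 4), -1), -1))), 1), -1), Add(Rational(1, 5), Mul(-1, 1), Mul(-2, Add(Mul(Mul(2, Pow(-5, -1)), Pow(6, -1)), Mul(5, Pow(Mul(Add(3, 4), -1), -1)))))), 13465) = Mul(Mul(Pow(Add(Add(Mul(Mul(2, Rational(-1, 5)), Rational(1, 6)), Mul(5, Pow(Mul(7, -1), -1))), 1), -1), Add(Rational(1, 5), -1, Mul(-2, Add(Mul(Mul(2, Rational(-1, 5)), Rational(1, 6)), Mul(5, Pow(Mul(7, -1), -1)))))), 13465) = Mul(Mul(Pow(Add(Add(Mul(Rational(-2, 5), Rational(1, 6)), Mul(5, Pow(-7, -1))), 1), -1), Add(Rational(1, 5), -1, Mul(-2, Add(Mul(Rational(-2, 5), Rational(1, 6)), Mul(5, Pow(-7, -1)))))), 13465) = Mul(Mul(Pow(Add(Add(Rational(-1, 15), Mul(5, Rational(-1, 7))), 1), -1), Add(Rational(1, 5), -1, Mul(-2, Add(Rational(-1, 15), Mul(5, Rational(-1, 7)))))), 13465) = Mul(Mul(Pow(Add(Add(Rational(-1, 15), Rational(-5, 7)), 1), -1), Add(Rational(1, 5), -1, Mul(-2, Add(Rational(-1, 15), Rational(-5, 7))))), 13465) = Mul(Mul(Pow(Add(Rational(-82, 105), 1), -1), Add(Rational(1, 5), -1, Mul(-2, Rational(-82, 105)))), 13465) = Mul(Mul(Pow(Rational(23, 105), -1), Add(Rational(1, 5), -1, Rational(164, 105))), 13465) = Mul(Mul(Rational(105, 23), Rational(16, 21)), 13465) = Mul(Rational(80, 23), 13465) = Rational(1077200, 23)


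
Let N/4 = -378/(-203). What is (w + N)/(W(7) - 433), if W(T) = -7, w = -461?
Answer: 13153/12760 ≈ 1.0308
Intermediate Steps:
N = 216/29 (N = 4*(-378/(-203)) = 4*(-378*(-1/203)) = 4*(54/29) = 216/29 ≈ 7.4483)
(w + N)/(W(7) - 433) = (-461 + 216/29)/(-7 - 433) = -13153/29/(-440) = -13153/29*(-1/440) = 13153/12760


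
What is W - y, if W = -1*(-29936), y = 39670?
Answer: -9734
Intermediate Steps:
W = 29936
W - y = 29936 - 1*39670 = 29936 - 39670 = -9734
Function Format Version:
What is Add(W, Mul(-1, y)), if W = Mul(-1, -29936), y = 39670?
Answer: -9734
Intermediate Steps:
W = 29936
Add(W, Mul(-1, y)) = Add(29936, Mul(-1, 39670)) = Add(29936, -39670) = -9734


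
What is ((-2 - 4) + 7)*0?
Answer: 0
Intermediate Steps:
((-2 - 4) + 7)*0 = (-6 + 7)*0 = 1*0 = 0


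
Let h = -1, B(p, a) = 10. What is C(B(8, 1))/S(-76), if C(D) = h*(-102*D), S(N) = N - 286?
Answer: -510/181 ≈ -2.8177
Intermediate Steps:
S(N) = -286 + N
C(D) = 102*D (C(D) = -(-102)*D = 102*D)
C(B(8, 1))/S(-76) = (102*10)/(-286 - 76) = 1020/(-362) = 1020*(-1/362) = -510/181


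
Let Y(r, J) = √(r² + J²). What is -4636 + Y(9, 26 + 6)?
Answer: -4636 + √1105 ≈ -4602.8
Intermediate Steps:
Y(r, J) = √(J² + r²)
-4636 + Y(9, 26 + 6) = -4636 + √((26 + 6)² + 9²) = -4636 + √(32² + 81) = -4636 + √(1024 + 81) = -4636 + √1105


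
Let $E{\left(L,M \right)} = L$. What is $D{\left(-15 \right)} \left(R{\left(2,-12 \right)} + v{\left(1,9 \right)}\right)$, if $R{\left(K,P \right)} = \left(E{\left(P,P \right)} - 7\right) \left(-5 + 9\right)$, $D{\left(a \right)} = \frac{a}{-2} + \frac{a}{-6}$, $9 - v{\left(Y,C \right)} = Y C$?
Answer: $-760$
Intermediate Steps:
$v{\left(Y,C \right)} = 9 - C Y$ ($v{\left(Y,C \right)} = 9 - Y C = 9 - C Y$)
$D{\left(a \right)} = - \frac{2 a}{3}$ ($D{\left(a \right)} = a \left(- \frac{1}{2}\right) + a \left(- \frac{1}{6}\right) = - \frac{a}{2} - \frac{a}{6} = - \frac{2 a}{3}$)
$R{\left(K,P \right)} = -28 + 4 P$ ($R{\left(K,P \right)} = \left(P - 7\right) \left(-5 + 9\right) = \left(-7 + P\right) 4 = -28 + 4 P$)
$D{\left(-15 \right)} \left(R{\left(2,-12 \right)} + v{\left(1,9 \right)}\right) = \left(- \frac{2}{3}\right) \left(-15\right) \left(\left(-28 + 4 \left(-12\right)\right) + \left(9 - 9 \cdot 1\right)\right) = 10 \left(\left(-28 - 48\right) + \left(9 - 9\right)\right) = 10 \left(-76 + 0\right) = 10 \left(-76\right) = -760$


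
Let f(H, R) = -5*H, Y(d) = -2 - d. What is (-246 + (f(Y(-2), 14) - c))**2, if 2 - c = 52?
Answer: 38416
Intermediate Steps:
c = -50 (c = 2 - 1*52 = 2 - 52 = -50)
(-246 + (f(Y(-2), 14) - c))**2 = (-246 + (-5*(-2 - 1*(-2)) - 1*(-50)))**2 = (-246 + (-5*(-2 + 2) + 50))**2 = (-246 + (-5*0 + 50))**2 = (-246 + (0 + 50))**2 = (-246 + 50)**2 = (-196)**2 = 38416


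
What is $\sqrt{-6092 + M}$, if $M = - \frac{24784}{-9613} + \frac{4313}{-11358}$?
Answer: $\frac{i \sqrt{8066446259238141790}}{36394818} \approx 78.037 i$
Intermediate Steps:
$M = \frac{240035803}{109184454}$ ($M = \left(-24784\right) \left(- \frac{1}{9613}\right) + 4313 \left(- \frac{1}{11358}\right) = \frac{24784}{9613} - \frac{4313}{11358} = \frac{240035803}{109184454} \approx 2.1984$)
$\sqrt{-6092 + M} = \sqrt{-6092 + \frac{240035803}{109184454}} = \sqrt{- \frac{664911657965}{109184454}} = \frac{i \sqrt{8066446259238141790}}{36394818}$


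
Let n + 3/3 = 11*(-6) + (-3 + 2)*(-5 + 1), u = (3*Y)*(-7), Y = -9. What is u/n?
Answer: -3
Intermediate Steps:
u = 189 (u = (3*(-9))*(-7) = -27*(-7) = 189)
n = -63 (n = -1 + (11*(-6) + (-3 + 2)*(-5 + 1)) = -1 + (-66 - 1*(-4)) = -1 + (-66 + 4) = -1 - 62 = -63)
u/n = 189/(-63) = 189*(-1/63) = -3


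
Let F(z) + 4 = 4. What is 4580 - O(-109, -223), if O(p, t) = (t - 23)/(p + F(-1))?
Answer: 498974/109 ≈ 4577.7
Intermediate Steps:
F(z) = 0 (F(z) = -4 + 4 = 0)
O(p, t) = (-23 + t)/p (O(p, t) = (t - 23)/(p + 0) = (-23 + t)/p)
4580 - O(-109, -223) = 4580 - (-23 - 223)/(-109) = 4580 - (-1)*(-246)/109 = 4580 - 1*246/109 = 4580 - 246/109 = 498974/109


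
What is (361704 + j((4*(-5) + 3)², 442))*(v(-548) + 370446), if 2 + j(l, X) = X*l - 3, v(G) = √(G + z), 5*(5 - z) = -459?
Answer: 181309978902 + 1957748*I*√705/5 ≈ 1.8131e+11 + 1.0396e+7*I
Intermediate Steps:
z = 484/5 (z = 5 - ⅕*(-459) = 5 + 459/5 = 484/5 ≈ 96.800)
v(G) = √(484/5 + G) (v(G) = √(G + 484/5) = √(484/5 + G))
j(l, X) = -5 + X*l (j(l, X) = -2 + (X*l - 3) = -2 + (-3 + X*l) = -5 + X*l)
(361704 + j((4*(-5) + 3)², 442))*(v(-548) + 370446) = (361704 + (-5 + 442*(4*(-5) + 3)²))*(√(2420 + 25*(-548))/5 + 370446) = (361704 + (-5 + 442*(-20 + 3)²))*(√(2420 - 13700)/5 + 370446) = (361704 + (-5 + 442*(-17)²))*(√(-11280)/5 + 370446) = (361704 + (-5 + 442*289))*((4*I*√705)/5 + 370446) = (361704 + (-5 + 127738))*(4*I*√705/5 + 370446) = (361704 + 127733)*(370446 + 4*I*√705/5) = 489437*(370446 + 4*I*√705/5) = 181309978902 + 1957748*I*√705/5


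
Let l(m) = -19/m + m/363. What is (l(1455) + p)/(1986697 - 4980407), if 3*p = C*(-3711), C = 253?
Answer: 55097645479/527057614050 ≈ 0.10454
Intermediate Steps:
l(m) = -19/m + m/363 (l(m) = -19/m + m*(1/363) = -19/m + m/363)
p = -312961 (p = (253*(-3711))/3 = (⅓)*(-938883) = -312961)
(l(1455) + p)/(1986697 - 4980407) = ((-19/1455 + (1/363)*1455) - 312961)/(1986697 - 4980407) = ((-19*1/1455 + 485/121) - 312961)/(-2993710) = ((-19/1455 + 485/121) - 312961)*(-1/2993710) = (703376/176055 - 312961)*(-1/2993710) = -55097645479/176055*(-1/2993710) = 55097645479/527057614050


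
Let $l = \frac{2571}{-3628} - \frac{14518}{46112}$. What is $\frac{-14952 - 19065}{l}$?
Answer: $\frac{711356428464}{21403157} \approx 33236.0$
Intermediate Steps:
$l = - \frac{21403157}{20911792}$ ($l = 2571 \left(- \frac{1}{3628}\right) - \frac{7259}{23056} = - \frac{2571}{3628} - \frac{7259}{23056} = - \frac{21403157}{20911792} \approx -1.0235$)
$\frac{-14952 - 19065}{l} = \frac{-14952 - 19065}{- \frac{21403157}{20911792}} = \left(-34017\right) \left(- \frac{20911792}{21403157}\right) = \frac{711356428464}{21403157}$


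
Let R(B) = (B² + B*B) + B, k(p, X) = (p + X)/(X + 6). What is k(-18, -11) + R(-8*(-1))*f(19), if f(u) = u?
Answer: 12949/5 ≈ 2589.8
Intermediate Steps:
k(p, X) = (X + p)/(6 + X)
R(B) = B + 2*B² (R(B) = (B² + B²) + B = 2*B² + B = B + 2*B²)
k(-18, -11) + R(-8*(-1))*f(19) = (-11 - 18)/(6 - 11) + ((-8*(-1))*(1 + 2*(-8*(-1))))*19 = -29/(-5) + (8*(1 + 2*8))*19 = -⅕*(-29) + (8*(1 + 16))*19 = 29/5 + (8*17)*19 = 29/5 + 136*19 = 29/5 + 2584 = 12949/5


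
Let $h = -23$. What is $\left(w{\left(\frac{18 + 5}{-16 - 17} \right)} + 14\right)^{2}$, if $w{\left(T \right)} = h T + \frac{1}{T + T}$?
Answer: $\frac{1979983009}{2304324} \approx 859.25$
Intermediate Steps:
$w{\left(T \right)} = \frac{1}{2 T} - 23 T$ ($w{\left(T \right)} = - 23 T + \frac{1}{T + T} = - 23 T + \frac{1}{2 T} = \frac{1}{2 T} - 23 T$)
$\left(w{\left(\frac{18 + 5}{-16 - 17} \right)} + 14\right)^{2} = \left(\left(\frac{1}{2 \frac{18 + 5}{-16 - 17}} - 23 \frac{18 + 5}{-16 - 17}\right) + 14\right)^{2} = \left(\left(\frac{1}{2 \frac{23}{-33}} - 23 \frac{23}{-33}\right) + 14\right)^{2} = \left(\left(\frac{1}{2 \cdot 23 \left(- \frac{1}{33}\right)} - 23 \cdot 23 \left(- \frac{1}{33}\right)\right) + 14\right)^{2} = \left(\left(\frac{1}{2 \left(- \frac{23}{33}\right)} - - \frac{529}{33}\right) + 14\right)^{2} = \left(\left(\frac{1}{2} \left(- \frac{33}{23}\right) + \frac{529}{33}\right) + 14\right)^{2} = \left(\left(- \frac{33}{46} + \frac{529}{33}\right) + 14\right)^{2} = \left(\frac{23245}{1518} + 14\right)^{2} = \left(\frac{44497}{1518}\right)^{2} = \frac{1979983009}{2304324}$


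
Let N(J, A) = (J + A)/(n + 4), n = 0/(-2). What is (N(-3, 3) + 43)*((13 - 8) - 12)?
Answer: -301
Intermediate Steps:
n = 0 (n = 0*(-1/2) = 0)
N(J, A) = A/4 + J/4 (N(J, A) = (J + A)/(0 + 4) = (A + J)/4 = (A + J)*(1/4) = A/4 + J/4)
(N(-3, 3) + 43)*((13 - 8) - 12) = (((1/4)*3 + (1/4)*(-3)) + 43)*((13 - 8) - 12) = ((3/4 - 3/4) + 43)*(5 - 12) = (0 + 43)*(-7) = 43*(-7) = -301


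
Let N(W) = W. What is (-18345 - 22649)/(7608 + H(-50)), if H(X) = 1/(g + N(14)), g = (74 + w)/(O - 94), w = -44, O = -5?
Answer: -18529288/3438849 ≈ -5.3882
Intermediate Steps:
g = -10/33 (g = (74 - 44)/(-5 - 94) = 30/(-99) = 30*(-1/99) = -10/33 ≈ -0.30303)
H(X) = 33/452 (H(X) = 1/(-10/33 + 14) = 1/(452/33) = 33/452)
(-18345 - 22649)/(7608 + H(-50)) = (-18345 - 22649)/(7608 + 33/452) = -40994/3438849/452 = -40994*452/3438849 = -18529288/3438849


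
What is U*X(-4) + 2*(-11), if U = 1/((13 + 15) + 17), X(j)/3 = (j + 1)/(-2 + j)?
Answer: -659/30 ≈ -21.967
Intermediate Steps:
X(j) = 3*(1 + j)/(-2 + j) (X(j) = 3*((j + 1)/(-2 + j)) = 3*((1 + j)/(-2 + j)) = 3*(1 + j)/(-2 + j))
U = 1/45 (U = 1/(28 + 17) = 1/45 ≈ 0.022222)
U*X(-4) + 2*(-11) = (3*(1 - 4)/(-2 - 4))/45 + 2*(-11) = (3*(-3)/(-6))/45 - 22 = (3*(-⅙)*(-3))/45 - 22 = (1/45)*(3/2) - 22 = 1/30 - 22 = -659/30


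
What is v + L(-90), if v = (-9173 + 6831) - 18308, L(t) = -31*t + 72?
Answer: -17788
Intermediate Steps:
L(t) = 72 - 31*t
v = -20650 (v = -2342 - 18308 = -20650)
v + L(-90) = -20650 + (72 - 31*(-90)) = -20650 + (72 + 2790) = -20650 + 2862 = -17788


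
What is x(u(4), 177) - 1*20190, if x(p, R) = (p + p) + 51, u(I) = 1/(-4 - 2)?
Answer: -60418/3 ≈ -20139.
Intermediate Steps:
u(I) = -⅙ (u(I) = 1/(-6) = -⅙)
x(p, R) = 51 + 2*p (x(p, R) = 2*p + 51 = 51 + 2*p)
x(u(4), 177) - 1*20190 = (51 + 2*(-⅙)) - 1*20190 = (51 - ⅓) - 20190 = 152/3 - 20190 = -60418/3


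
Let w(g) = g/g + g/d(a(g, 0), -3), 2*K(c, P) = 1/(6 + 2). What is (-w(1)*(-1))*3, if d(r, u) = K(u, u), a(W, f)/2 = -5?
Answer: 51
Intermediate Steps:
K(c, P) = 1/16 (K(c, P) = 1/(2*(6 + 2)) = (½)/8 = (½)*(⅛) = 1/16)
a(W, f) = -10 (a(W, f) = 2*(-5) = -10)
d(r, u) = 1/16
w(g) = 1 + 16*g (w(g) = g/g + g/(1/16) = 1 + g*16 = 1 + 16*g)
(-w(1)*(-1))*3 = (-(1 + 16*1)*(-1))*3 = (-(1 + 16)*(-1))*3 = (-1*17*(-1))*3 = -17*(-1)*3 = 17*3 = 51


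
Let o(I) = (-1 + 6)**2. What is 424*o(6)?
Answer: 10600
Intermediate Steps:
o(I) = 25 (o(I) = 5**2 = 25)
424*o(6) = 424*25 = 10600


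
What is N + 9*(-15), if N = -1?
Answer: -136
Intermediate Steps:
N + 9*(-15) = -1 + 9*(-15) = -1 - 135 = -136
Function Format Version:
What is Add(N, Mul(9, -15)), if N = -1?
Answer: -136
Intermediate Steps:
Add(N, Mul(9, -15)) = Add(-1, Mul(9, -15)) = Add(-1, -135) = -136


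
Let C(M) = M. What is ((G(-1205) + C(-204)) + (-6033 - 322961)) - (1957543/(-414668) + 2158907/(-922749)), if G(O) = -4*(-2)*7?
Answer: -125938377233225561/382634482332 ≈ -3.2914e+5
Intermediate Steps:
G(O) = 56 (G(O) = 8*7 = 56)
((G(-1205) + C(-204)) + (-6033 - 322961)) - (1957543/(-414668) + 2158907/(-922749)) = ((56 - 204) + (-6033 - 322961)) - (1957543/(-414668) + 2158907/(-922749)) = (-148 - 328994) - (1957543*(-1/414668) + 2158907*(-1/922749)) = -329142 - (-1957543/414668 - 2158907/922749) = -329142 - 1*(-2701550493583/382634482332) = -329142 + 2701550493583/382634482332 = -125938377233225561/382634482332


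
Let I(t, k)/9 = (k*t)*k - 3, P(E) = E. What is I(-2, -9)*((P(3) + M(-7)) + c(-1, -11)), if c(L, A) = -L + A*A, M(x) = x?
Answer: -175230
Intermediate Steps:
c(L, A) = A**2 - L (c(L, A) = -L + A**2 = A**2 - L)
I(t, k) = -27 + 9*t*k**2 (I(t, k) = 9*((k*t)*k - 3) = 9*(t*k**2 - 3) = 9*(-3 + t*k**2) = -27 + 9*t*k**2)
I(-2, -9)*((P(3) + M(-7)) + c(-1, -11)) = (-27 + 9*(-2)*(-9)**2)*((3 - 7) + ((-11)**2 - 1*(-1))) = (-27 + 9*(-2)*81)*(-4 + (121 + 1)) = (-27 - 1458)*(-4 + 122) = -1485*118 = -175230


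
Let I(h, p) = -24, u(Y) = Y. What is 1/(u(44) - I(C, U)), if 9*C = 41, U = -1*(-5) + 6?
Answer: 1/68 ≈ 0.014706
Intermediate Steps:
U = 11 (U = 5 + 6 = 11)
C = 41/9 (C = (1/9)*41 = 41/9 ≈ 4.5556)
1/(u(44) - I(C, U)) = 1/(44 - 1*(-24)) = 1/(44 + 24) = 1/68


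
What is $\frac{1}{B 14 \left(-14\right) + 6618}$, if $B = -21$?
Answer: $\frac{1}{10734} \approx 9.3162 \cdot 10^{-5}$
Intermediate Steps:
$\frac{1}{B 14 \left(-14\right) + 6618} = \frac{1}{\left(-21\right) 14 \left(-14\right) + 6618} = \frac{1}{\left(-294\right) \left(-14\right) + 6618} = \frac{1}{4116 + 6618} = \frac{1}{10734}$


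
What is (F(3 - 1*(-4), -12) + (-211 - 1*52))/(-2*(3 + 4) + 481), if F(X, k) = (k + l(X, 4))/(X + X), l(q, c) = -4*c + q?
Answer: -529/934 ≈ -0.56638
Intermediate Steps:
l(q, c) = q - 4*c
F(X, k) = (-16 + X + k)/(2*X) (F(X, k) = (k + (X - 4*4))/(X + X) = (k + (X - 16))/((2*X)) = (k + (-16 + X))*(1/(2*X)) = (-16 + X + k)*(1/(2*X)) = (-16 + X + k)/(2*X))
(F(3 - 1*(-4), -12) + (-211 - 1*52))/(-2*(3 + 4) + 481) = ((-16 + (3 - 1*(-4)) - 12)/(2*(3 - 1*(-4))) + (-211 - 1*52))/(-2*(3 + 4) + 481) = ((-16 + (3 + 4) - 12)/(2*(3 + 4)) + (-211 - 52))/(-2*7 + 481) = ((1/2)*(-16 + 7 - 12)/7 - 263)/(-14 + 481) = ((1/2)*(1/7)*(-21) - 263)/467 = (-3/2 - 263)*(1/467) = -529/2*1/467 = -529/934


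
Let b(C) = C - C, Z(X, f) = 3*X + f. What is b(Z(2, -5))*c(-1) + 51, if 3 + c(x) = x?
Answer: 51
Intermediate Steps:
c(x) = -3 + x
Z(X, f) = f + 3*X
b(C) = 0
b(Z(2, -5))*c(-1) + 51 = 0*(-3 - 1) + 51 = 0*(-4) + 51 = 0 + 51 = 51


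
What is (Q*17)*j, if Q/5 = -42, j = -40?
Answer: 142800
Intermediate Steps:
Q = -210 (Q = 5*(-42) = -210)
(Q*17)*j = -210*17*(-40) = -3570*(-40) = 142800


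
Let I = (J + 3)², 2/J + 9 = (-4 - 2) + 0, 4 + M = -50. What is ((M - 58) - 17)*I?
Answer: -79507/75 ≈ -1060.1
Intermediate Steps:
M = -54 (M = -4 - 50 = -54)
J = -2/15 (J = 2/(-9 + ((-4 - 2) + 0)) = 2/(-9 + (-6 + 0)) = 2/(-9 - 6) = 2/(-15) = 2*(-1/15) = -2/15 ≈ -0.13333)
I = 1849/225 (I = (-2/15 + 3)² = (43/15)² = 1849/225 ≈ 8.2178)
((M - 58) - 17)*I = ((-54 - 58) - 17)*(1849/225) = (-112 - 17)*(1849/225) = -129*1849/225 = -79507/75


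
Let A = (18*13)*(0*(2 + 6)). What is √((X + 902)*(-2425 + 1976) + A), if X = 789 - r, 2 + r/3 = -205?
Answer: 34*I*√898 ≈ 1018.9*I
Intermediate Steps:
r = -621 (r = -6 + 3*(-205) = -6 - 615 = -621)
X = 1410 (X = 789 - 1*(-621) = 789 + 621 = 1410)
A = 0 (A = 234*(0*8) = 234*0 = 0)
√((X + 902)*(-2425 + 1976) + A) = √((1410 + 902)*(-2425 + 1976) + 0) = √(2312*(-449) + 0) = √(-1038088 + 0) = √(-1038088) = 34*I*√898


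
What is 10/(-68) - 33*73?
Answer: -81911/34 ≈ -2409.1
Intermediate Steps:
10/(-68) - 33*73 = 10*(-1/68) - 2409 = -5/34 - 2409 = -81911/34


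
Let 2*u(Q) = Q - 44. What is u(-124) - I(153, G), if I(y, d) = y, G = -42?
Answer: -237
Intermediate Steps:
u(Q) = -22 + Q/2 (u(Q) = (Q - 44)/2 = (-44 + Q)/2 = -22 + Q/2)
u(-124) - I(153, G) = (-22 + (½)*(-124)) - 1*153 = (-22 - 62) - 153 = -84 - 153 = -237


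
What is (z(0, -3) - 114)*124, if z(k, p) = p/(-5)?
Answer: -70308/5 ≈ -14062.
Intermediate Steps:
z(k, p) = -p/5 (z(k, p) = p*(-⅕) = -p/5)
(z(0, -3) - 114)*124 = (-⅕*(-3) - 114)*124 = (⅗ - 114)*124 = -567/5*124 = -70308/5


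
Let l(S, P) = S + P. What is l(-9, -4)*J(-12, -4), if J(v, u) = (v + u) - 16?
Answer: 416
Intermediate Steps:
J(v, u) = -16 + u + v (J(v, u) = (u + v) - 16 = -16 + u + v)
l(S, P) = P + S
l(-9, -4)*J(-12, -4) = (-4 - 9)*(-16 - 4 - 12) = -13*(-32) = 416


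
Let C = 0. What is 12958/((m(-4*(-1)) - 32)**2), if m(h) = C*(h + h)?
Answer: 6479/512 ≈ 12.654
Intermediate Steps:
m(h) = 0 (m(h) = 0*(h + h) = 0*(2*h) = 0)
12958/((m(-4*(-1)) - 32)**2) = 12958/((0 - 32)**2) = 12958/((-32)**2) = 12958/1024 = 12958*(1/1024) = 6479/512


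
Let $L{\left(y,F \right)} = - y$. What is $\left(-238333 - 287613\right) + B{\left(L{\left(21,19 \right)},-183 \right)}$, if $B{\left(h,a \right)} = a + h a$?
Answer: $-522286$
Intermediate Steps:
$B{\left(h,a \right)} = a + a h$
$\left(-238333 - 287613\right) + B{\left(L{\left(21,19 \right)},-183 \right)} = \left(-238333 - 287613\right) - 183 \left(1 - 21\right) = -525946 - 183 \left(1 - 21\right) = -525946 - -3660 = -525946 + 3660 = -522286$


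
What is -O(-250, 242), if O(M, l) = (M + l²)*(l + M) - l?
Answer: 466754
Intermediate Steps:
O(M, l) = -l + (M + l)*(M + l²) (O(M, l) = (M + l²)*(M + l) - l = (M + l)*(M + l²) - l = -l + (M + l)*(M + l²))
-O(-250, 242) = -((-250)² + 242³ - 1*242 - 250*242 - 250*242²) = -(62500 + 14172488 - 242 - 60500 - 250*58564) = -(62500 + 14172488 - 242 - 60500 - 14641000) = -1*(-466754) = 466754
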